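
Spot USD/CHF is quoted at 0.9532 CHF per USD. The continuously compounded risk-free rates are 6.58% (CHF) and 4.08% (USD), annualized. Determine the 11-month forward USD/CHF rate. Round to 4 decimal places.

0.9753

F = S·e^((r_CHF − r_USD)T) = 0.9532 · e^((0.0658 − 0.0408) × 11/12)
= 0.9532 · e^0.022917 = 0.9532 × 1.023182
F = 0.9753 CHF per USD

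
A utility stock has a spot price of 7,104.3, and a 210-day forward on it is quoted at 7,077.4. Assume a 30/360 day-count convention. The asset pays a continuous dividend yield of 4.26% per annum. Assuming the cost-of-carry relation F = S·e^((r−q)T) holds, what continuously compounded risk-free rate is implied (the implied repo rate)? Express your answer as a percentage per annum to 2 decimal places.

3.61%

From F = S·e^((r−q)T): (r − q) = ln(F/S)/T
ln(7077.4/7104.3) = ln(0.996214) = -0.003793
(r − q) = -0.003793 / (210/360) = -0.006502
r = ln(F/S)/T + q = -0.006502 + 0.0426 = 0.036098
r = 3.61%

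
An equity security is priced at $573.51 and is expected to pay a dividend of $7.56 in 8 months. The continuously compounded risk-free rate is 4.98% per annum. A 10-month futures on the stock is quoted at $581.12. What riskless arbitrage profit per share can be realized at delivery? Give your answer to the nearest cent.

PV(dividends) I = 7.56·e^(−0.0498·8/12) = 7.3131
Fair futures F* = (S − I)·e^(rT) = (573.51 − 7.3131)·e^0.041500 = 566.1969 × 1.042373 = 590.1884
Market $581.12 < fair 590.1884: forward underpriced → reverse cash-and-carry (short the stock, invest proceeds at r, pay the dividends, go long the forward).
Profit at T = |F_mkt − F*| = |581.12 − 590.1884| = $9.07 per share

$9.07 per share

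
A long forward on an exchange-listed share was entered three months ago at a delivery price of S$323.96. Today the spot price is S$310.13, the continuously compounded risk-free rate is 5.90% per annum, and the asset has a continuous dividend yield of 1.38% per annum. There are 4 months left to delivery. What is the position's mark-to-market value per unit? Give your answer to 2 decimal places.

Current fair forward for the remaining 4 months: F = S·e^((r − q)·T), (r − q) = 0.0590 − 0.0138 = 0.0452
F = 310.13 · e^(0.0452 × 4/12) = 310.13 × 1.015181 = 314.8381
Value of long forward = (F − K)·e^(−rT) = (314.8381 − 323.96) · e^(−0.0590·4/12)
= -9.1219 × 0.980525 = -8.94

-S$8.94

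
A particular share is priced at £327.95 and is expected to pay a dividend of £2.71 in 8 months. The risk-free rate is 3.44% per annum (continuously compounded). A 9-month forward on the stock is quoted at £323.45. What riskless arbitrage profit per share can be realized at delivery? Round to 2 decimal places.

£10.35 per share

PV(dividends) I = 2.71·e^(−0.0344·8/12) = 2.6486
Fair forward F* = (S − I)·e^(rT) = (327.95 − 2.6486)·e^0.025800 = 325.3014 × 1.026136 = 333.8035
Market £323.45 < fair 333.8035: forward underpriced → reverse cash-and-carry (short the stock, invest proceeds at r, pay the dividends, go long the forward).
Profit at T = |F_mkt − F*| = |323.45 − 333.8035| = £10.35 per share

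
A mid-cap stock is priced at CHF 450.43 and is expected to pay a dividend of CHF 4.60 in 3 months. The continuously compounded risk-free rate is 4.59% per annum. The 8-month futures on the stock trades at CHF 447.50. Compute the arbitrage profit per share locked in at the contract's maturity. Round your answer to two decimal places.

CHF 12.24 per share

PV(dividends) I = 4.60·e^(−0.0459·3/12) = 4.5475
Fair futures F* = (S − I)·e^(rT) = (450.43 − 4.5475)·e^0.030600 = 445.8825 × 1.031073 = 459.7374
Market CHF 447.50 < fair 459.7374: forward underpriced → reverse cash-and-carry (short the stock, invest proceeds at r, pay the dividends, go long the forward).
Profit at T = |F_mkt − F*| = |447.50 − 459.7374| = CHF 12.24 per share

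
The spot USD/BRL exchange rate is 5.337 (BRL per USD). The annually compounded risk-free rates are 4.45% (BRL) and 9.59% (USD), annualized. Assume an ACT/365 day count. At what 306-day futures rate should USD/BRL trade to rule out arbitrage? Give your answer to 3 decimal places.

5.126

By covered interest parity, F = S · (1+r_BRL)^T / (1+r_USD)^T
= 5.337 × 1.037175 / 1.079797 = 5.337 × 0.960528
F = 5.126 BRL per USD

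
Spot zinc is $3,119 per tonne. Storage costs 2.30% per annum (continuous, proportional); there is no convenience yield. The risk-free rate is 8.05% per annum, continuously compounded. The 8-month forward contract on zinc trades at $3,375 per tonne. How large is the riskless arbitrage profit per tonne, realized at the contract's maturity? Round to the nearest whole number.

Fair forward: F* = S·e^(carry·T), with carry = (r + u) = 0.0805 + 0.0230 = 0.1035
F* = 3119 · e^(0.1035 × 8/12) = 3119 · e^0.069000 = 3119 × 1.071436 = $3341.8089
Market $3375 > fair $3341.8089: forward overpriced → cash-and-carry (buy spot, short the forward).
At maturity, profit = |F_mkt − F*| = |3375 − 3341.8089| = $33 per tonne

$33 per tonne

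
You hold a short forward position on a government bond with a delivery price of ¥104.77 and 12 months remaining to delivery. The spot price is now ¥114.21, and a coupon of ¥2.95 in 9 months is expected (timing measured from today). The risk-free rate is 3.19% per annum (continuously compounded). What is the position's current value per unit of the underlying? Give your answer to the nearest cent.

-¥9.85

PV(remaining coupons) I = 2.95·e^(−0.0319·9/12) = 2.8803
Current forward F = (S − I)·e^(rT) = (114.21 − 2.8803)·e^(0.0319·12/12) = 111.3297 × 1.032414 = 114.9383
Value (long) = (F − K)·e^(−rT) = (114.9383 − 104.77) × 0.968603 = 9.8490
Short position value = −(long value) = -¥9.85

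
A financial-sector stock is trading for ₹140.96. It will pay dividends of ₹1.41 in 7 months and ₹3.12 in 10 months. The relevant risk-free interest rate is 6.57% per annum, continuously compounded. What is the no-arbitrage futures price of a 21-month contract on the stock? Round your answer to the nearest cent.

₹153.30

PV(dividends) I = 1.41·e^(−0.0657·7/12) + 3.12·e^(−0.0657·10/12)
I = 1.3570 + 2.9538 = 4.3108
F = (S − I)·e^(rT) = (140.96 − 4.3108) · e^(0.0657·21/12)
= 136.6492 · e^0.114975 = 136.6492 × 1.121845 = ₹153.30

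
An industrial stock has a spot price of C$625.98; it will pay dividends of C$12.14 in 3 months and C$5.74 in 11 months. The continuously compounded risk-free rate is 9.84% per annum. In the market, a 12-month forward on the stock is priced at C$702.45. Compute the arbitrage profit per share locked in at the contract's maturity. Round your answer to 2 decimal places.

C$30.60 per share

PV(dividends) I = 12.14·e^(−0.0984·3/12) + 5.74·e^(−0.0984·11/12) = 17.0899
Fair forward F* = (S − I)·e^(rT) = (625.98 − 17.0899)·e^0.098400 = 608.8901 × 1.103404 = 671.8518
Market C$702.45 > fair 671.8518: forward overpriced → cash-and-carry (borrow at r, buy the stock and collect the dividends, short the forward).
Profit at T = |F_mkt − F*| = |702.45 − 671.8518| = C$30.60 per share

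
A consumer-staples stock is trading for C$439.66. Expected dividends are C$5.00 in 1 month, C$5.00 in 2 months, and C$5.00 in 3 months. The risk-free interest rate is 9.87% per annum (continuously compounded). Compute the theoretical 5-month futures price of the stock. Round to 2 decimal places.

PV(dividends) I = 5.00·e^(−0.0987·1/12) + 5.00·e^(−0.0987·2/12) + 5.00·e^(−0.0987·3/12)
I = 4.9590 + 4.9184 + 4.8781 = 14.7555
F = (S − I)·e^(rT) = (439.66 − 14.7555) · e^(0.0987·5/12)
= 424.9045 · e^0.041125 = 424.9045 × 1.041982 = C$442.74

C$442.74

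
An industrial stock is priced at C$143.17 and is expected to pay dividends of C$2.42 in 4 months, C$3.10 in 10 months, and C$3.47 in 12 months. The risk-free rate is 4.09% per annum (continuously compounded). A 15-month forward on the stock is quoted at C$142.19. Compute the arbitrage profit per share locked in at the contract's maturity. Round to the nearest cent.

PV(dividends) I = 2.42·e^(−0.0409·4/12) + 3.10·e^(−0.0409·10/12) + 3.47·e^(−0.0409·12/12) = 8.7143
Fair forward F* = (S − I)·e^(rT) = (143.17 − 8.7143)·e^0.051125 = 134.4557 × 1.052454 = 141.5084
Market C$142.19 > fair 141.5084: forward overpriced → cash-and-carry (borrow at r, buy the stock and collect the dividends, short the forward).
Profit at T = |F_mkt − F*| = |142.19 − 141.5084| = C$0.68 per share

C$0.68 per share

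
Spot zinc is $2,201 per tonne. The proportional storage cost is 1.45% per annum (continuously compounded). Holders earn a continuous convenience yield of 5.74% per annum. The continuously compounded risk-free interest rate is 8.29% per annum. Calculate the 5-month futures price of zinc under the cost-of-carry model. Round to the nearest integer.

Net carry = r + u − y = 0.0829 + 0.0145 − 0.0574 = 0.0400
F = S·e^((r+u−y)T) = 2201 · e^(0.0400 × 5/12) = 2201 · e^0.016667
= 2201 × 1.016807 = $2,238 per tonne

$2,238 per tonne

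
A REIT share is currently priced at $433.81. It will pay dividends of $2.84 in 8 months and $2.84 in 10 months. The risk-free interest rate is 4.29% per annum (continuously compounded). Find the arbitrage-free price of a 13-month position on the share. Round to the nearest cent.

$448.69

PV(dividends) I = 2.84·e^(−0.0429·8/12) + 2.84·e^(−0.0429·10/12)
I = 2.7599 + 2.7403 = 5.5002
F = (S − I)·e^(rT) = (433.81 − 5.5002) · e^(0.0429·13/12)
= 428.3098 · e^0.046475 = 428.3098 × 1.047572 = $448.69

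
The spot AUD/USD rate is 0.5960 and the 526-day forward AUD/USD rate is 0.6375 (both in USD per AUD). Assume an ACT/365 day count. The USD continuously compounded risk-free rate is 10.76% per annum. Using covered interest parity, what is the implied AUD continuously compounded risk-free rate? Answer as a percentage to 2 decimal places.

F = S·e^((r_USD − r_AUD)T) ⇒ r_AUD = r_USD − ln(F/S)/T
ln(0.6375/0.5960) = 0.067314; /(526/365) = 0.046710
r_AUD = 0.1076 − 0.046710 = 0.060890
r_AUD = 6.09%

6.09%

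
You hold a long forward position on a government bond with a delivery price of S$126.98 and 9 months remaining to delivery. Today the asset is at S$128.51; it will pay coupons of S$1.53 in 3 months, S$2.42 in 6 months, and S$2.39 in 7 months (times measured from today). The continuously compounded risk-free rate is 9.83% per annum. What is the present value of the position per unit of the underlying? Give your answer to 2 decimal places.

PV(remaining coupons) I = 1.53·e^(−0.0983·3/12) + 2.42·e^(−0.0983·6/12) + 2.39·e^(−0.0983·7/12) = 6.0536
Current forward F = (S − I)·e^(rT) = (128.51 − 6.0536)·e^(0.0983·9/12) = 122.4564 × 1.076511 = 131.8257
Value (long) = (F − K)·e^(−rT) = (131.8257 − 126.98) × 0.928927 = 4.5013
Value = S$4.50

S$4.50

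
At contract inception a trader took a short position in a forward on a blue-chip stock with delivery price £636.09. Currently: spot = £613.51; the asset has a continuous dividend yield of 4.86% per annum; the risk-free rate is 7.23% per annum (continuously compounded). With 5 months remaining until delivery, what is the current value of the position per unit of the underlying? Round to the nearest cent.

£16.00

Current fair forward for the remaining 5 months: F = S·e^((r − q)·T), (r − q) = 0.0723 − 0.0486 = 0.0237
F = 613.51 · e^(0.0237 × 5/12) = 613.51 × 1.009924 = 619.5985
Value of long forward = (F − K)·e^(−rT) = (619.5985 − 636.09) · e^(−0.0723·5/12)
= -16.4915 × 0.970324 = -16.00
Short position value = −(long value) = £16.00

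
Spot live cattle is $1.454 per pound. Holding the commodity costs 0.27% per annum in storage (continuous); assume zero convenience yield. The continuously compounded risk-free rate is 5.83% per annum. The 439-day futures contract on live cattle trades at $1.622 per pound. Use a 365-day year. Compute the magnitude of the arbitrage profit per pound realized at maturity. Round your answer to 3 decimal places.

$0.057 per pound

Fair futures: F* = S·e^(carry·T), with carry = (r + u) = 0.0583 + 0.0027 = 0.0610
F* = 1.454 · e^(0.0610 × 439/365) = 1.454 · e^0.073367 = 1.454 × 1.076125 = $1.5647
Market $1.622 > fair $1.5647: forward overpriced → cash-and-carry (buy spot, short the forward).
At maturity, profit = |F_mkt − F*| = |1.622 − 1.5647| = $0.057 per pound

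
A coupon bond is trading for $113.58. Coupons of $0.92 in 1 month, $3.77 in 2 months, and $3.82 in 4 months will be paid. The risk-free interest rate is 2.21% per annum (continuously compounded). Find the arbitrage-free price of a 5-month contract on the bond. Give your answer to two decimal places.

PV(coupons) I = 0.92·e^(−0.0221·1/12) + 3.77·e^(−0.0221·2/12) + 3.82·e^(−0.0221·4/12)
I = 0.9183 + 3.7561 + 3.7920 = 8.4664
F = (S − I)·e^(rT) = (113.58 − 8.4664) · e^(0.0221·5/12)
= 105.1136 · e^0.009208 = 105.1136 × 1.009251 = $106.09

$106.09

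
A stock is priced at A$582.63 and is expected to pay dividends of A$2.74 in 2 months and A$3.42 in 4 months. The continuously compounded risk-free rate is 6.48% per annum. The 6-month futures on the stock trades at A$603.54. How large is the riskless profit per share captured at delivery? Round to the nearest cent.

PV(dividends) I = 2.74·e^(−0.0648·2/12) + 3.42·e^(−0.0648·4/12) = 6.0575
Fair futures F* = (S − I)·e^(rT) = (582.63 − 6.0575)·e^0.032400 = 576.5725 × 1.032931 = 595.5596
Market A$603.54 > fair 595.5596: forward overpriced → cash-and-carry (borrow at r, buy the stock and collect the dividends, short the forward).
Profit at T = |F_mkt − F*| = |603.54 − 595.5596| = A$7.98 per share

A$7.98 per share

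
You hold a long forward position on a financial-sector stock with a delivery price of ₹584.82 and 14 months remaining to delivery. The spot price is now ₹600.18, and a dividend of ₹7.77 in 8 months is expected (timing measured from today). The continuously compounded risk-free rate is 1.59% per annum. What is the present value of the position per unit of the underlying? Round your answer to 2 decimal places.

₹18.42

PV(remaining dividends) I = 7.77·e^(−0.0159·8/12) = 7.6881
Current forward F = (S − I)·e^(rT) = (600.18 − 7.6881)·e^(0.0159·14/12) = 592.4919 × 1.018723 = 603.5851
Value (long) = (F − K)·e^(−rT) = (603.5851 − 584.82) × 0.981621 = 18.4202
Value = ₹18.42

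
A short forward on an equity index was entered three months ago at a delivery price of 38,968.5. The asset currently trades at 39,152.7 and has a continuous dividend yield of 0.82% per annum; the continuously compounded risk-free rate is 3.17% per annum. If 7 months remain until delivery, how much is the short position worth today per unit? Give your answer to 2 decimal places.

-711.34

Current fair forward for the remaining 7 months: F = S·e^((r − q)·T), (r − q) = 0.0317 − 0.0082 = 0.0235
F = 39152.7 · e^(0.0235 × 7/12) = 39152.7 × 1.01380272 = 39693.1138
Value of long forward = (F − K)·e^(−rT) = (39693.1138 − 38968.5) · e^(−0.0317·7/12)
= 724.6138 × 0.98167826 = 711.34
Short position value = −(long value) = -711.34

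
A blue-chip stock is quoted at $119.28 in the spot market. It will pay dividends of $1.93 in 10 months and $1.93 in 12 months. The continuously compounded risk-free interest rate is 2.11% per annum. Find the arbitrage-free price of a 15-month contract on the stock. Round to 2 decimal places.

PV(dividends) I = 1.93·e^(−0.0211·10/12) + 1.93·e^(−0.0211·12/12)
I = 1.8964 + 1.8897 = 3.7861
F = (S − I)·e^(rT) = (119.28 − 3.7861) · e^(0.0211·15/12)
= 115.4939 · e^0.026375 = 115.4939 × 1.026726 = $118.58

$118.58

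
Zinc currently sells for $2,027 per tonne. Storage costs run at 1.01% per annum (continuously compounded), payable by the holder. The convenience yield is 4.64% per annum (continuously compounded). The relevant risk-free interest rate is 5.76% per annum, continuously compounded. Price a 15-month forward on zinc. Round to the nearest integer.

Net carry = r + u − y = 0.0576 + 0.0101 − 0.0464 = 0.0213
F = S·e^((r+u−y)T) = 2027 · e^(0.0213 × 15/12) = 2027 · e^0.026625
= 2027 × 1.026983 = $2,082 per tonne

$2,082 per tonne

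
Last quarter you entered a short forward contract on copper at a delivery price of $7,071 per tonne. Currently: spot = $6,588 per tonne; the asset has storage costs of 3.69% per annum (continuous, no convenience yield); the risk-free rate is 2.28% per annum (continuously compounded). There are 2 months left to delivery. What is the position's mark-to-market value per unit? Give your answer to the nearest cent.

Current fair forward for the remaining 2 months: F = S·e^((r + u)·T), (r + u) = 0.0228 + 0.0369 = 0.0597
F = 6588 · e^(0.0597 × 2/12) = 6588 × 1.00999967 = 6653.8778
Value of long forward = (F − K)·e^(−rT) = (6653.8778 − 7071) · e^(−0.0228·2/12)
= -417.1222 × 0.99620721 = -415.54
Short position value = −(long value) = $415.54

$415.54 per tonne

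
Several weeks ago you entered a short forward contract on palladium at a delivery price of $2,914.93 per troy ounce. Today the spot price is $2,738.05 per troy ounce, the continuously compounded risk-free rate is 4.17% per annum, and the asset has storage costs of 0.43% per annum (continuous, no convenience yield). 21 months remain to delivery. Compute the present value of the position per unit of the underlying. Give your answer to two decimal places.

-$48.94 per troy ounce

Current fair forward for the remaining 21 months: F = S·e^((r + u)·T), (r + u) = 0.0417 + 0.0043 = 0.0460
F = 2738.05 · e^(0.0460 × 21/12) = 2738.05 × 1.08382885 = 2967.5776
Value of long forward = (F − K)·e^(−rT) = (2967.5776 − 2914.93) · e^(−0.0417·21/12)
= 52.6476 × 0.92962407 = 48.94
Short position value = −(long value) = -$48.94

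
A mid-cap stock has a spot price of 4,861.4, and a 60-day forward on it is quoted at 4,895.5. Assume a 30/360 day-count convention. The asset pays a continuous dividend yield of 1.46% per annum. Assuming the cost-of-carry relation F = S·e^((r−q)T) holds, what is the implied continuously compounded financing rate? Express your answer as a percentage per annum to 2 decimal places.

5.65%

From F = S·e^((r−q)T): (r − q) = ln(F/S)/T
ln(4895.5/4861.4) = ln(1.007014) = 0.006990
(r − q) = 0.006990 / (60/360) = 0.041940
r = ln(F/S)/T + q = 0.041940 + 0.0146 = 0.056540
r = 5.65%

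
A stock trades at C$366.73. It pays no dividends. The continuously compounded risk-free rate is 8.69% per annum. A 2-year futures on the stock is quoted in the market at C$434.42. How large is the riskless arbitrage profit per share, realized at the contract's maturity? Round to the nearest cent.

Fair futures: F* = S·e^(carry·T), with carry = r = 0.0869
F* = 366.73 · e^(0.0869 × 2) = 366.73 · e^0.173800 = 366.73 × 1.189818 = C$436.3420
Market C$434.42 < fair C$436.3420: forward underpriced → reverse cash-and-carry (short spot, go long the forward).
At maturity, profit = |F_mkt − F*| = |434.42 − 436.3420| = C$1.92 per share

C$1.92 per share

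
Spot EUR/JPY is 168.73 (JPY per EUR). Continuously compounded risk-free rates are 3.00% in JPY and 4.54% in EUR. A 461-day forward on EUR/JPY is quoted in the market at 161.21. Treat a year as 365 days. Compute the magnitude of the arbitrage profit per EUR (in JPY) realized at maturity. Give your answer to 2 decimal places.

4.27 per EUR (in JPY)

Fair forward: F* = S·e^(carry·T), with carry = (r_JPY − r_EUR) = 0.0300 − 0.0454 = -0.0154
F* = 168.73 · e^(-0.0154 × 461/365) = 168.73 · e^-0.019450 = 168.73 × 0.980738 = 165.4799
Market 161.21 < fair 165.4799: forward underpriced → reverse cash-and-carry (short spot, go long the forward).
At maturity, profit = |F_mkt − F*| = |161.21 − 165.4799| = 4.27 per EUR (in JPY)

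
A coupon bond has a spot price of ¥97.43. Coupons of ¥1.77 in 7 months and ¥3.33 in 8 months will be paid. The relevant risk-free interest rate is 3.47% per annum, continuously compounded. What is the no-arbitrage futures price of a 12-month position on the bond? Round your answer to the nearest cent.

¥95.71

PV(coupons) I = 1.77·e^(−0.0347·7/12) + 3.33·e^(−0.0347·8/12)
I = 1.7345 + 3.2539 = 4.9884
F = (S − I)·e^(rT) = (97.43 − 4.9884) · e^(0.0347·12/12)
= 92.4416 · e^0.034700 = 92.4416 × 1.035309 = ¥95.71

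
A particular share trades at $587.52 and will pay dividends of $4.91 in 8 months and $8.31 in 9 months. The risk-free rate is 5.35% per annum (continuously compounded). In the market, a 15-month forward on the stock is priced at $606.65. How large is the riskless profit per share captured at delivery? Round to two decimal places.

PV(dividends) I = 4.91·e^(−0.0535·8/12) + 8.31·e^(−0.0535·9/12) = 12.7211
Fair forward F* = (S − I)·e^(rT) = (587.52 − 12.7211)·e^0.066875 = 574.7989 × 1.069162 = 614.5531
Market $606.65 < fair 614.5531: forward underpriced → reverse cash-and-carry (short the stock, invest proceeds at r, pay the dividends, go long the forward).
Profit at T = |F_mkt − F*| = |606.65 − 614.5531| = $7.90 per share

$7.90 per share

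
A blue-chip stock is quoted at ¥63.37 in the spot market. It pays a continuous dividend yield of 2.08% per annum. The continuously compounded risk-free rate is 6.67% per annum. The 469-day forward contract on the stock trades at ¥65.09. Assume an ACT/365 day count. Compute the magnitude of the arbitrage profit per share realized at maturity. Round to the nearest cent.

Fair forward: F* = S·e^(carry·T), with carry = (r − q) = 0.0667 − 0.0208 = 0.0459
F* = 63.37 · e^(0.0459 × 469/365) = 63.37 · e^0.058978 = 63.37 × 1.060752 = ¥67.2199
Market ¥65.09 < fair ¥67.2199: forward underpriced → reverse cash-and-carry (short spot, go long the forward).
At maturity, profit = |F_mkt − F*| = |65.09 − 67.2199| = ¥2.13 per share

¥2.13 per share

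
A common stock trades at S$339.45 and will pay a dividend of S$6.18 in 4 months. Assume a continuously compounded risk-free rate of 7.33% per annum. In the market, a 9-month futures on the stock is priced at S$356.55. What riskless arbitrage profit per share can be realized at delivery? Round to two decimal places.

S$4.29 per share

PV(dividends) I = 6.18·e^(−0.0733·4/12) = 6.0308
Fair futures F* = (S − I)·e^(rT) = (339.45 − 6.0308)·e^0.054975 = 333.4192 × 1.056514 = 352.2621
Market S$356.55 > fair 352.2621: forward overpriced → cash-and-carry (borrow at r, buy the stock and collect the dividends, short the forward).
Profit at T = |F_mkt − F*| = |356.55 − 352.2621| = S$4.29 per share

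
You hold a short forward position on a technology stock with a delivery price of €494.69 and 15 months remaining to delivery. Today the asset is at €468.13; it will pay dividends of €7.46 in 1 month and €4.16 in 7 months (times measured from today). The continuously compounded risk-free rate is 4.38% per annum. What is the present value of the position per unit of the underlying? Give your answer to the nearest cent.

PV(remaining dividends) I = 7.46·e^(−0.0438·1/12) + 4.16·e^(−0.0438·7/12) = 11.4879
Current forward F = (S − I)·e^(rT) = (468.13 − 11.4879)·e^(0.0438·15/12) = 456.6421 × 1.056277 = 482.3405
Value (long) = (F − K)·e^(−rT) = (482.3405 − 494.69) × 0.946722 = -11.6915
Short position value = −(long value) = €11.69

€11.69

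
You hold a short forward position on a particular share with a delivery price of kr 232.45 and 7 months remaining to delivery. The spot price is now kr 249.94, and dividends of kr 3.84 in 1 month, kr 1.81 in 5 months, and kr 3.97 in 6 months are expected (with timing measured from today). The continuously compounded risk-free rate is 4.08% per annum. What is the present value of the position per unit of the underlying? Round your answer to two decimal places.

-kr 13.46

PV(remaining dividends) I = 3.84·e^(−0.0408·1/12) + 1.81·e^(−0.0408·5/12) + 3.97·e^(−0.0408·6/12) = 9.4963
Current forward F = (S − I)·e^(rT) = (249.94 − 9.4963)·e^(0.0408·7/12) = 240.4437 × 1.024085 = 246.2348
Value (long) = (F − K)·e^(−rT) = (246.2348 − 232.45) × 0.976481 = 13.4606
Short position value = −(long value) = -kr 13.46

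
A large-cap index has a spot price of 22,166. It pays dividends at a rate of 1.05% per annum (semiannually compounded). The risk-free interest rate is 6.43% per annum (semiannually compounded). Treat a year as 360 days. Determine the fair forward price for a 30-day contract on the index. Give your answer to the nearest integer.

F = S · (1+r/2)^(2T) / (1+q/2)^(2T)
= 22166 × 1.005288 / 1.000873 = 22166 × 1.004411
F = 22,264

22,264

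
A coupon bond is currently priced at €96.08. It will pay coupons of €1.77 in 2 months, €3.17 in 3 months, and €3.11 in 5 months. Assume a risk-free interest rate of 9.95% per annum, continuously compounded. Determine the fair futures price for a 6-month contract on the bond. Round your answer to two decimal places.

PV(coupons) I = 1.77·e^(−0.0995·2/12) + 3.17·e^(−0.0995·3/12) + 3.11·e^(−0.0995·5/12)
I = 1.7409 + 3.0921 + 2.9837 = 7.8167
F = (S − I)·e^(rT) = (96.08 − 7.8167) · e^(0.0995·6/12)
= 88.2633 · e^0.049750 = 88.2633 × 1.051008 = €92.77

€92.77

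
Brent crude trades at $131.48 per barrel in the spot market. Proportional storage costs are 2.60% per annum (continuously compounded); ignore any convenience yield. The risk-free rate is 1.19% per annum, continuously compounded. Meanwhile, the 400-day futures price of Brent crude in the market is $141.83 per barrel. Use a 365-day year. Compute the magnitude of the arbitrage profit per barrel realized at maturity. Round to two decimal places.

$4.77 per barrel

Fair futures: F* = S·e^(carry·T), with carry = (r + u) = 0.0119 + 0.0260 = 0.0379
F* = 131.48 · e^(0.0379 × 400/365) = 131.48 · e^0.041534 = 131.48 × 1.042409 = $137.0559
Market $141.83 > fair $137.0559: forward overpriced → cash-and-carry (buy spot, short the forward).
At maturity, profit = |F_mkt − F*| = |141.83 − 137.0559| = $4.77 per barrel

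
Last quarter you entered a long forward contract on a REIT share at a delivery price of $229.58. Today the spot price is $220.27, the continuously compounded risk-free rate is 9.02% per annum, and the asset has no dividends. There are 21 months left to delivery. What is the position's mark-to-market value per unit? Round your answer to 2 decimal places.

Current fair forward for the remaining 21 months: F = S·e^(r·T), r = 0.0902
F = 220.27 · e^(0.0902 × 21/12) = 220.27 × 1.170991 = 257.9342
Value of long forward = (F − K)·e^(−rT) = (257.9342 − 229.58) · e^(−0.0902·21/12)
= 28.3542 × 0.853978 = 24.21

$24.21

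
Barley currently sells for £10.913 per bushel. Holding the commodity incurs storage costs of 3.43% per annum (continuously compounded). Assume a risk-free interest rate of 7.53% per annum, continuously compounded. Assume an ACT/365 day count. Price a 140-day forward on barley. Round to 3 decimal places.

£11.382 per bushel

Net carry = r + u − y = 0.0753 + 0.0343 − 0.0000 = 0.1096
F = S·e^((r+u−y)T) = 10.913 · e^(0.1096 × 140/365) = 10.913 · e^0.042038
= 10.913 × 1.042934 = £11.382 per bushel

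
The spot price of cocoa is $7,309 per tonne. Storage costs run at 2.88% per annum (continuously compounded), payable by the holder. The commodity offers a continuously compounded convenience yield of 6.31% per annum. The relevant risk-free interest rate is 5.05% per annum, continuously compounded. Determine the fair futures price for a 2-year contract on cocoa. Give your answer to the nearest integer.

$7,550 per tonne

Net carry = r + u − y = 0.0505 + 0.0288 − 0.0631 = 0.0162
F = S·e^((r+u−y)T) = 7309 · e^(0.0162 × 2) = 7309 · e^0.032400
= 7309 × 1.032931 = $7,550 per tonne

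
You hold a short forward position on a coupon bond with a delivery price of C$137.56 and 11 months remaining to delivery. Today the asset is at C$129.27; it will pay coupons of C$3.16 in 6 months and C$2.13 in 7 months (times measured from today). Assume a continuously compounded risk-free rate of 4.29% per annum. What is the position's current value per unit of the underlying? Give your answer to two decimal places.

PV(remaining coupons) I = 3.16·e^(−0.0429·6/12) + 2.13·e^(−0.0429·7/12) = 5.1703
Current forward F = (S − I)·e^(rT) = (129.27 − 5.1703)·e^(0.0429·11/12) = 124.0997 × 1.040108 = 129.0771
Value (long) = (F − K)·e^(−rT) = (129.0771 − 137.56) × 0.961438 = -8.1558
Short position value = −(long value) = C$8.16

C$8.16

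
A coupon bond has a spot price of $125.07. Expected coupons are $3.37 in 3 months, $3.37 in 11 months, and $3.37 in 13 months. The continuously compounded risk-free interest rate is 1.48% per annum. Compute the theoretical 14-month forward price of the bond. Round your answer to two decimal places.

$117.08

PV(coupons) I = 3.37·e^(−0.0148·3/12) + 3.37·e^(−0.0148·11/12) + 3.37·e^(−0.0148·13/12)
I = 3.3576 + 3.3246 + 3.3164 = 9.9986
F = (S − I)·e^(rT) = (125.07 − 9.9986) · e^(0.0148·14/12)
= 115.0714 · e^0.017267 = 115.0714 × 1.017417 = $117.08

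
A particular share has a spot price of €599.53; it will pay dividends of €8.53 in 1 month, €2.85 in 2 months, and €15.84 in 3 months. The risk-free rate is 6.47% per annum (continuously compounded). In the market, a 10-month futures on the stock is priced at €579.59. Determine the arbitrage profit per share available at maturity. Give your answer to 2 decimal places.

PV(dividends) I = 8.53·e^(−0.0647·1/12) + 2.85·e^(−0.0647·2/12) + 15.84·e^(−0.0647·3/12) = 26.8894
Fair futures F* = (S − I)·e^(rT) = (599.53 − 26.8894)·e^0.053917 = 572.6406 × 1.055397 = 604.3632
Market €579.59 < fair 604.3632: forward underpriced → reverse cash-and-carry (short the stock, invest proceeds at r, pay the dividends, go long the forward).
Profit at T = |F_mkt − F*| = |579.59 − 604.3632| = €24.77 per share

€24.77 per share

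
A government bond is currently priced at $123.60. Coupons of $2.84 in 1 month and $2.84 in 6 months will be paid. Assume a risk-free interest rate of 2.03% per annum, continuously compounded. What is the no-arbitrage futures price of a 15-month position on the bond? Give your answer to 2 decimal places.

PV(coupons) I = 2.84·e^(−0.0203·1/12) + 2.84·e^(−0.0203·6/12)
I = 2.8352 + 2.8113 = 5.6465
F = (S − I)·e^(rT) = (123.60 − 5.6465) · e^(0.0203·15/12)
= 117.9535 · e^0.025375 = 117.9535 × 1.025700 = $120.98

$120.98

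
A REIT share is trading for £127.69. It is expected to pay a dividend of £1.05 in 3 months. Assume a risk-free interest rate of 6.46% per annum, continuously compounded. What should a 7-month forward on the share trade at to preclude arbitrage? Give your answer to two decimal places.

PV(dividends) I = 1.05·e^(−0.0646·3/12)
I = 1.0332
F = (S − I)·e^(rT) = (127.69 − 1.0332) · e^(0.0646·7/12)
= 126.6568 · e^0.037683 = 126.6568 × 1.038402 = £131.52

£131.52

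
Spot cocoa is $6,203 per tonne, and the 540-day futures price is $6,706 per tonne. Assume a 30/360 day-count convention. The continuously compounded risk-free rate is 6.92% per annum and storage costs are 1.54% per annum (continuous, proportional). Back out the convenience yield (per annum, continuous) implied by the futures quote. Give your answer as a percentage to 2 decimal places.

3.26%

F = S·e^((r+u−y)T) ⇒ (r+u−y) = ln(F/S)/T
ln(6706/6203) = 0.077970; /T ⇒ 0.051980
y = r + u − ln(F/S)/T = 0.0692 + 0.0154 − 0.051980 = 0.032620
y = 3.26%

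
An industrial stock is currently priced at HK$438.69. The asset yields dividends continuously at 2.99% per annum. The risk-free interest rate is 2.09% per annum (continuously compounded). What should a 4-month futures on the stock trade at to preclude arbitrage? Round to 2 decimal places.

HK$437.38

F = S·e^((r − q)T) = 438.69 · e^((0.0209 − 0.0299) × 4/12)
= 438.69 · e^-0.003000 = 438.69 × 0.997004
F = HK$437.38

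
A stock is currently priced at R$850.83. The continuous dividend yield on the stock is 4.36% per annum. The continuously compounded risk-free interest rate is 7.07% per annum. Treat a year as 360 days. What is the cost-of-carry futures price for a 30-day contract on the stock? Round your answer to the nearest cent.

F = S·e^((r − q)T) = 850.83 · e^((0.0707 − 0.0436) × 30/360)
= 850.83 · e^0.002258 = 850.83 × 1.002261
F = R$852.75

R$852.75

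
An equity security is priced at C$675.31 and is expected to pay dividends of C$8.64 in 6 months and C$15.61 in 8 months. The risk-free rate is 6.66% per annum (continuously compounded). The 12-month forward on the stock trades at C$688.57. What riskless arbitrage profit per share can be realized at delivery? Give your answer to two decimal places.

C$8.35 per share

PV(dividends) I = 8.64·e^(−0.0666·6/12) + 15.61·e^(−0.0666·8/12) = 23.2891
Fair forward F* = (S − I)·e^(rT) = (675.31 − 23.2891)·e^0.066600 = 652.0209 × 1.068868 = 696.9243
Market C$688.57 < fair 696.9243: forward underpriced → reverse cash-and-carry (short the stock, invest proceeds at r, pay the dividends, go long the forward).
Profit at T = |F_mkt − F*| = |688.57 − 696.9243| = C$8.35 per share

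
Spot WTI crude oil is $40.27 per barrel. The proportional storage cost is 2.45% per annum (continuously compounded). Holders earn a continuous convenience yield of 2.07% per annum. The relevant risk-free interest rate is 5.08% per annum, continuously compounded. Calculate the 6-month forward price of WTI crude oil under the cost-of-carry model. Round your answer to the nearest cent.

Net carry = r + u − y = 0.0508 + 0.0245 − 0.0207 = 0.0546
F = S·e^((r+u−y)T) = 40.27 · e^(0.0546 × 6/12) = 40.27 · e^0.027300
= 40.27 × 1.027676 = $41.38 per barrel

$41.38 per barrel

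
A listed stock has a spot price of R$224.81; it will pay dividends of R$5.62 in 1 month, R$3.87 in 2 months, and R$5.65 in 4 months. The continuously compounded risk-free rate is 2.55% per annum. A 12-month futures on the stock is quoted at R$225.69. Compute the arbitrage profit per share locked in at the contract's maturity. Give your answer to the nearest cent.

PV(dividends) I = 5.62·e^(−0.0255·1/12) + 3.87·e^(−0.0255·2/12) + 5.65·e^(−0.0255·4/12) = 15.0638
Fair futures F* = (S − I)·e^(rT) = (224.81 − 15.0638)·e^0.025500 = 209.7462 × 1.025828 = 215.1635
Market R$225.69 > fair 215.1635: forward overpriced → cash-and-carry (borrow at r, buy the stock and collect the dividends, short the forward).
Profit at T = |F_mkt − F*| = |225.69 − 215.1635| = R$10.53 per share

R$10.53 per share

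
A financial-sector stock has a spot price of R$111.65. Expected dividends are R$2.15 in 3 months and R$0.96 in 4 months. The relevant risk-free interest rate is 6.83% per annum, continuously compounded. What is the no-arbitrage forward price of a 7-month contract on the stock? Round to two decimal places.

R$113.01

PV(dividends) I = 2.15·e^(−0.0683·3/12) + 0.96·e^(−0.0683·4/12)
I = 2.1136 + 0.9384 = 3.0520
F = (S − I)·e^(rT) = (111.65 − 3.0520) · e^(0.0683·7/12)
= 108.5980 · e^0.039842 = 108.5980 × 1.040646 = R$113.01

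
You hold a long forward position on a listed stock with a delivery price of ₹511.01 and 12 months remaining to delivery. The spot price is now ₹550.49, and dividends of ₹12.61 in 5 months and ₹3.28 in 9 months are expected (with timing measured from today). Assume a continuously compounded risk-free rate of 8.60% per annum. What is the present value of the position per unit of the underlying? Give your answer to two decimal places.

₹66.35

PV(remaining dividends) I = 12.61·e^(−0.0860·5/12) + 3.28·e^(−0.0860·9/12) = 15.2413
Current forward F = (S − I)·e^(rT) = (550.49 − 15.2413)·e^(0.0860·12/12) = 535.2487 × 1.089806 = 583.3172
Value (long) = (F − K)·e^(−rT) = (583.3172 − 511.01) × 0.917594 = 66.3487
Value = ₹66.35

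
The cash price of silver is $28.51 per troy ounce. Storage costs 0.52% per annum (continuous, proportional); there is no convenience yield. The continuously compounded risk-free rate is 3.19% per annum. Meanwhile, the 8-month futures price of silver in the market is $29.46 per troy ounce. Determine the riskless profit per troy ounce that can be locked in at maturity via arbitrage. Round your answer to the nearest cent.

Fair futures: F* = S·e^(carry·T), with carry = (r + u) = 0.0319 + 0.0052 = 0.0371
F* = 28.51 · e^(0.0371 × 8/12) = 28.51 · e^0.024733 = 28.51 × 1.025041 = $29.2239
Market $29.46 > fair $29.2239: forward overpriced → cash-and-carry (buy spot, short the forward).
At maturity, profit = |F_mkt − F*| = |29.46 − 29.2239| = $0.24 per troy ounce

$0.24 per troy ounce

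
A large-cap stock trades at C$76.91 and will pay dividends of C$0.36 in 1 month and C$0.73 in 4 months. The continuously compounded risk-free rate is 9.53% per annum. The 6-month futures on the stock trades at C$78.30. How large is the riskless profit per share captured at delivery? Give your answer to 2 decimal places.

C$1.25 per share

PV(dividends) I = 0.36·e^(−0.0953·1/12) + 0.73·e^(−0.0953·4/12) = 1.0643
Fair futures F* = (S − I)·e^(rT) = (76.91 − 1.0643)·e^0.047650 = 75.8457 × 1.048804 = 79.5473
Market C$78.30 < fair 79.5473: forward underpriced → reverse cash-and-carry (short the stock, invest proceeds at r, pay the dividends, go long the forward).
Profit at T = |F_mkt − F*| = |78.30 − 79.5473| = C$1.25 per share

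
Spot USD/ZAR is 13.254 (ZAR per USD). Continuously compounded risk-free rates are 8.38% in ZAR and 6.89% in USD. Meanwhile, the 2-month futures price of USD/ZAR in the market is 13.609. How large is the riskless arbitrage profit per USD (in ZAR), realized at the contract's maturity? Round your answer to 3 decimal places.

0.322 per USD (in ZAR)

Fair futures: F* = S·e^(carry·T), with carry = (r_ZAR − r_USD) = 0.0838 − 0.0689 = 0.0149
F* = 13.254 · e^(0.0149 × 2/12) = 13.254 · e^0.002483 = 13.254 × 1.002486 = 13.2869
Market 13.609 > fair 13.2869: forward overpriced → cash-and-carry (buy spot, short the forward).
At maturity, profit = |F_mkt − F*| = |13.609 − 13.2869| = 0.322 per USD (in ZAR)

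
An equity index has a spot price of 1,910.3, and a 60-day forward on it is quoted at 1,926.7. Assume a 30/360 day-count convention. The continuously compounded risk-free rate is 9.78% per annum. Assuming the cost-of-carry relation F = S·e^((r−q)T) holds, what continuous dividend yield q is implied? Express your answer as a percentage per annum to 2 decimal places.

4.65%

From F = S·e^((r−q)T): (r − q) = ln(F/S)/T
ln(1926.7/1910.3) = ln(1.008585) = 0.008548
(r − q) = 0.008548 / (60/360) = 0.051288
q = r − ln(F/S)/T = 0.0978 − 0.051288 = 0.046512
q = 4.65%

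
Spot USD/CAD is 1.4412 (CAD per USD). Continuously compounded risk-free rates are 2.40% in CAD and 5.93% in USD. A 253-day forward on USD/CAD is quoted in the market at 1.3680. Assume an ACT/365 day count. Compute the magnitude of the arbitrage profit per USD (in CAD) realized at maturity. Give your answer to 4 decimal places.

Fair forward: F* = S·e^(carry·T), with carry = (r_CAD − r_USD) = 0.0240 − 0.0593 = -0.0353
F* = 1.4412 · e^(-0.0353 × 253/365) = 1.4412 · e^-0.024468 = 1.4412 × 0.975829 = 1.4064
Market 1.3680 < fair 1.4064: forward underpriced → reverse cash-and-carry (short spot, go long the forward).
At maturity, profit = |F_mkt − F*| = |1.3680 − 1.4064| = 0.0384 per USD (in CAD)

0.0384 per USD (in CAD)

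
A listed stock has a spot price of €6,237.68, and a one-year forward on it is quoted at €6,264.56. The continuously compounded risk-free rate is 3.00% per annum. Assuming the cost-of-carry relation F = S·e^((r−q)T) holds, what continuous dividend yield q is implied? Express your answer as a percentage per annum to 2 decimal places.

2.57%

From F = S·e^((r−q)T): (r − q) = ln(F/S)/T
ln(6264.56/6237.68) = ln(1.004309) = 0.004300
(r − q) = 0.004300 / (12/12) = 0.004300
q = r − ln(F/S)/T = 0.0300 − 0.004300 = 0.025700
q = 2.57%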